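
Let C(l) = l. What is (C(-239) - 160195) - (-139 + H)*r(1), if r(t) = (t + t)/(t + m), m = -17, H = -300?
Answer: -1283911/8 ≈ -1.6049e+5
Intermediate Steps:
r(t) = 2*t/(-17 + t) (r(t) = (t + t)/(t - 17) = (2*t)/(-17 + t) = 2*t/(-17 + t))
(C(-239) - 160195) - (-139 + H)*r(1) = (-239 - 160195) - (-139 - 300)*2*1/(-17 + 1) = -160434 - (-439)*2*1/(-16) = -160434 - (-439)*2*1*(-1/16) = -160434 - (-439)*(-1)/8 = -160434 - 1*439/8 = -160434 - 439/8 = -1283911/8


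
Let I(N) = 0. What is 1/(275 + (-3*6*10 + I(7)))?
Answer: 1/95 ≈ 0.010526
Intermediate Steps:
1/(275 + (-3*6*10 + I(7))) = 1/(275 + (-3*6*10 + 0)) = 1/(275 + (-18*10 + 0)) = 1/(275 + (-180 + 0)) = 1/(275 - 180) = 1/95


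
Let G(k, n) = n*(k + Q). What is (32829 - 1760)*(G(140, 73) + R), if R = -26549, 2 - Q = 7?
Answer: -518665886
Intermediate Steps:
Q = -5 (Q = 2 - 1*7 = 2 - 7 = -5)
G(k, n) = n*(-5 + k) (G(k, n) = n*(k - 5) = n*(-5 + k))
(32829 - 1760)*(G(140, 73) + R) = (32829 - 1760)*(73*(-5 + 140) - 26549) = 31069*(73*135 - 26549) = 31069*(9855 - 26549) = 31069*(-16694) = -518665886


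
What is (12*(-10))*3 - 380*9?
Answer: -3780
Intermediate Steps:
(12*(-10))*3 - 380*9 = -120*3 - 3420 = -360 - 3420 = -3780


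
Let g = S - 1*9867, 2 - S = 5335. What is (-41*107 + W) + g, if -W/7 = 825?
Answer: -25362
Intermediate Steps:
S = -5333 (S = 2 - 1*5335 = 2 - 5335 = -5333)
W = -5775 (W = -7*825 = -5775)
g = -15200 (g = -5333 - 1*9867 = -5333 - 9867 = -15200)
(-41*107 + W) + g = (-41*107 - 5775) - 15200 = (-4387 - 5775) - 15200 = -10162 - 15200 = -25362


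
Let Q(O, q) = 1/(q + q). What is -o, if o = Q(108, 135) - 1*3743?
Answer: 1010609/270 ≈ 3743.0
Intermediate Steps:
Q(O, q) = 1/(2*q)
o = -1010609/270 (o = (1/2)/135 - 1*3743 = (1/2)*(1/135) - 3743 = 1/270 - 3743 = -1010609/270 ≈ -3743.0)
-o = -1*(-1010609/270) = 1010609/270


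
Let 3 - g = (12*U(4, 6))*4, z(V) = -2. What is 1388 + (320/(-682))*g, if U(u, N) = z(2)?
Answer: 41588/31 ≈ 1341.5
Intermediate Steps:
U(u, N) = -2
g = 99 (g = 3 - 12*(-2)*4 = 3 - (-24)*4 = 3 - 1*(-96) = 3 + 96 = 99)
1388 + (320/(-682))*g = 1388 + (320/(-682))*99 = 1388 + (320*(-1/682))*99 = 1388 - 160/341*99 = 1388 - 1440/31 = 41588/31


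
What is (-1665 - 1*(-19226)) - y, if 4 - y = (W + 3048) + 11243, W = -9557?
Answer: 22291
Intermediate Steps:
y = -4730 (y = 4 - ((-9557 + 3048) + 11243) = 4 - (-6509 + 11243) = 4 - 1*4734 = 4 - 4734 = -4730)
(-1665 - 1*(-19226)) - y = (-1665 - 1*(-19226)) - 1*(-4730) = (-1665 + 19226) + 4730 = 17561 + 4730 = 22291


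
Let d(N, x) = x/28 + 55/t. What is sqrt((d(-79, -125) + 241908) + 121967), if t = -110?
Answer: sqrt(71318527)/14 ≈ 603.22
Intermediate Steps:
d(N, x) = -1/2 + x/28 (d(N, x) = x/28 + 55/(-110) = x*(1/28) + 55*(-1/110) = x/28 - 1/2 = -1/2 + x/28)
sqrt((d(-79, -125) + 241908) + 121967) = sqrt(((-1/2 + (1/28)*(-125)) + 241908) + 121967) = sqrt(((-1/2 - 125/28) + 241908) + 121967) = sqrt((-139/28 + 241908) + 121967) = sqrt(6773285/28 + 121967) = sqrt(10188361/28) = sqrt(71318527)/14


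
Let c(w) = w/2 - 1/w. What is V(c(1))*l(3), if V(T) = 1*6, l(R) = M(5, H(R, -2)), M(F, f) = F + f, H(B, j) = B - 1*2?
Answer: 36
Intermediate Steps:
H(B, j) = -2 + B (H(B, j) = B - 2 = -2 + B)
c(w) = w/2 - 1/w (c(w) = w*(1/2) - 1/w = w/2 - 1/w)
l(R) = 3 + R (l(R) = 5 + (-2 + R) = 3 + R)
V(T) = 6
V(c(1))*l(3) = 6*(3 + 3) = 6*6 = 36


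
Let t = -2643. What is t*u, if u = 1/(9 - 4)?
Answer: -2643/5 ≈ -528.60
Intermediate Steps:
u = 1/5 ≈ 0.20000
t*u = -2643*1/5 = -2643/5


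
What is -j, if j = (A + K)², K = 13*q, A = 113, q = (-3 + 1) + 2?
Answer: -12769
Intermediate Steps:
q = 0 (q = -2 + 2 = 0)
K = 0 (K = 13*0 = 0)
j = 12769 (j = (113 + 0)² = 113² = 12769)
-j = -1*12769 = -12769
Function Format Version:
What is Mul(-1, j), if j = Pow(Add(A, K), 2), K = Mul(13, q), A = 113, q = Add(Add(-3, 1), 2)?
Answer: -12769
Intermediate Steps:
q = 0 (q = Add(-2, 2) = 0)
K = 0 (K = Mul(13, 0) = 0)
j = 12769 (j = Pow(Add(113, 0), 2) = Pow(113, 2) = 12769)
Mul(-1, j) = Mul(-1, 12769) = -12769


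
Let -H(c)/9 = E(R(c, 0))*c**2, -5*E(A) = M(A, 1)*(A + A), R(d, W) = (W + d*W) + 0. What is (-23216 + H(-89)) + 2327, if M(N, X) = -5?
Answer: -20889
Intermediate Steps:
R(d, W) = W + W*d (R(d, W) = (W + W*d) + 0 = W + W*d)
E(A) = 2*A (E(A) = -(-1)*(A + A) = -(-1)*2*A = -(-2)*A = 2*A)
H(c) = 0 (H(c) = -9*2*(0*(1 + c))*c**2 = -9*2*0*c**2 = -0*c**2 = -9*0 = 0)
(-23216 + H(-89)) + 2327 = (-23216 + 0) + 2327 = -23216 + 2327 = -20889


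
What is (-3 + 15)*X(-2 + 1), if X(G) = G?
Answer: -12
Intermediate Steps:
(-3 + 15)*X(-2 + 1) = (-3 + 15)*(-2 + 1) = 12*(-1) = -12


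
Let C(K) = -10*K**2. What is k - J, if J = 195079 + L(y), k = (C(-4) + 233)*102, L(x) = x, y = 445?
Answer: -188078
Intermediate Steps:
k = 7446 (k = (-10*(-4)**2 + 233)*102 = (-10*16 + 233)*102 = (-160 + 233)*102 = 73*102 = 7446)
J = 195524 (J = 195079 + 445 = 195524)
k - J = 7446 - 1*195524 = 7446 - 195524 = -188078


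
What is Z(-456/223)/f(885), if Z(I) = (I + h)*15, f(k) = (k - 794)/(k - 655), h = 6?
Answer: 434700/2899 ≈ 149.95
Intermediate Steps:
f(k) = (-794 + k)/(-655 + k)
Z(I) = 90 + 15*I (Z(I) = (I + 6)*15 = (6 + I)*15 = 90 + 15*I)
Z(-456/223)/f(885) = (90 + 15*(-456/223))/(((-794 + 885)/(-655 + 885))) = (90 + 15*(-456*1/223))/((91/230)) = (90 + 15*(-456/223))/(((1/230)*91)) = (90 - 6840/223)/(91/230) = (13230/223)*(230/91) = 434700/2899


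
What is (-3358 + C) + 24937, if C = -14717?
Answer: 6862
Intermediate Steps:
(-3358 + C) + 24937 = (-3358 - 14717) + 24937 = -18075 + 24937 = 6862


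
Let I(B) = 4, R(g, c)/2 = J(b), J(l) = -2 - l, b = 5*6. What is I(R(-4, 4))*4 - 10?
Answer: 6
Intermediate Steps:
b = 30
R(g, c) = -64 (R(g, c) = 2*(-2 - 1*30) = 2*(-2 - 30) = 2*(-32) = -64)
I(R(-4, 4))*4 - 10 = 4*4 - 10 = 16 - 10 = 6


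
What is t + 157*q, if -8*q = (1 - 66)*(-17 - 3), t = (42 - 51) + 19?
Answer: -51005/2 ≈ -25503.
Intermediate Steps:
t = 10 (t = -9 + 19 = 10)
q = -325/2 (q = -(1 - 66)*(-17 - 3)/8 = -(-65)*(-20)/8 = -⅛*1300 = -325/2 ≈ -162.50)
t + 157*q = 10 + 157*(-325/2) = 10 - 51025/2 = -51005/2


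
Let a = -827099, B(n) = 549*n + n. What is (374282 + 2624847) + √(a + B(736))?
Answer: 2999129 + I*√422299 ≈ 2.9991e+6 + 649.85*I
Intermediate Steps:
B(n) = 550*n
(374282 + 2624847) + √(a + B(736)) = (374282 + 2624847) + √(-827099 + 550*736) = 2999129 + √(-827099 + 404800) = 2999129 + √(-422299) = 2999129 + I*√422299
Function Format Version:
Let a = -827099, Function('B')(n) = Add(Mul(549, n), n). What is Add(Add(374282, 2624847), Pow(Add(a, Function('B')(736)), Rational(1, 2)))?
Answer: Add(2999129, Mul(I, Pow(422299, Rational(1, 2)))) ≈ Add(2.9991e+6, Mul(649.85, I))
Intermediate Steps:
Function('B')(n) = Mul(550, n)
Add(Add(374282, 2624847), Pow(Add(a, Function('B')(736)), Rational(1, 2))) = Add(Add(374282, 2624847), Pow(Add(-827099, Mul(550, 736)), Rational(1, 2))) = Add(2999129, Pow(Add(-827099, 404800), Rational(1, 2))) = Add(2999129, Pow(-422299, Rational(1, 2))) = Add(2999129, Mul(I, Pow(422299, Rational(1, 2))))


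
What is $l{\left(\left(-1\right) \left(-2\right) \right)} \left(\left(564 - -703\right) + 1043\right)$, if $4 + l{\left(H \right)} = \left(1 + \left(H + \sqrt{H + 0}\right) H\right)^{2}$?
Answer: $66990 + 46200 \sqrt{2} \approx 1.3233 \cdot 10^{5}$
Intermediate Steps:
$l{\left(H \right)} = -4 + \left(1 + H \left(H + \sqrt{H}\right)\right)^{2}$ ($l{\left(H \right)} = -4 + \left(1 + \left(H + \sqrt{H + 0}\right) H\right)^{2} = -4 + \left(1 + \left(H + \sqrt{H}\right) H\right)^{2} = -4 + \left(1 + H \left(H + \sqrt{H}\right)\right)^{2}$)
$l{\left(\left(-1\right) \left(-2\right) \right)} \left(\left(564 - -703\right) + 1043\right) = \left(-4 + \left(1 + \left(\left(-1\right) \left(-2\right)\right)^{2} + \left(\left(-1\right) \left(-2\right)\right)^{\frac{3}{2}}\right)^{2}\right) \left(\left(564 - -703\right) + 1043\right) = \left(-4 + \left(1 + 2^{2} + 2^{\frac{3}{2}}\right)^{2}\right) \left(\left(564 + 703\right) + 1043\right) = \left(-4 + \left(1 + 4 + 2 \sqrt{2}\right)^{2}\right) \left(1267 + 1043\right) = \left(-4 + \left(5 + 2 \sqrt{2}\right)^{2}\right) 2310 = -9240 + 2310 \left(5 + 2 \sqrt{2}\right)^{2}$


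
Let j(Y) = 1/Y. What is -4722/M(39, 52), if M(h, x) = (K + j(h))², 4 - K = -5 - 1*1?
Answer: -7182162/152881 ≈ -46.979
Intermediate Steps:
K = 10 (K = 4 - (-5 - 1*1) = 4 - (-5 - 1) = 4 - 1*(-6) = 4 + 6 = 10)
M(h, x) = (10 + 1/h)²
-4722/M(39, 52) = -4722*1521/(1 + 10*39)² = -4722*1521/(1 + 390)² = -4722/((1/1521)*391²) = -4722/((1/1521)*152881) = -4722/152881/1521 = -4722*1521/152881 = -7182162/152881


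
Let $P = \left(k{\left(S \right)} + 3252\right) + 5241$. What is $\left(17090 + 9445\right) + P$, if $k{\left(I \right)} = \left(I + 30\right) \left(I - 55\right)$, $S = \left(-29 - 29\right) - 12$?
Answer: $40028$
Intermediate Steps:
$S = -70$ ($S = -58 - 12 = -70$)
$k{\left(I \right)} = \left(-55 + I\right) \left(30 + I\right)$ ($k{\left(I \right)} = \left(30 + I\right) \left(-55 + I\right) = \left(-55 + I\right) \left(30 + I\right)$)
$P = 13493$ ($P = \left(\left(-1650 + \left(-70\right)^{2} - -1750\right) + 3252\right) + 5241 = \left(\left(-1650 + 4900 + 1750\right) + 3252\right) + 5241 = \left(5000 + 3252\right) + 5241 = 8252 + 5241 = 13493$)
$\left(17090 + 9445\right) + P = \left(17090 + 9445\right) + 13493 = 26535 + 13493 = 40028$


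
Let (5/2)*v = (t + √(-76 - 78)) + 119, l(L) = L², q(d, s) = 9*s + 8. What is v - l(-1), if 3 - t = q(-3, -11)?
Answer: 421/5 + 2*I*√154/5 ≈ 84.2 + 4.9639*I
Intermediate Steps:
q(d, s) = 8 + 9*s
t = 94 (t = 3 - (8 + 9*(-11)) = 3 - (8 - 99) = 3 - 1*(-91) = 3 + 91 = 94)
v = 426/5 + 2*I*√154/5 (v = 2*((94 + √(-76 - 78)) + 119)/5 = 2*((94 + √(-154)) + 119)/5 = 2*((94 + I*√154) + 119)/5 = 2*(213 + I*√154)/5 = 426/5 + 2*I*√154/5 ≈ 85.2 + 4.9639*I)
v - l(-1) = (426/5 + 2*I*√154/5) - 1*(-1)² = (426/5 + 2*I*√154/5) - 1*1 = (426/5 + 2*I*√154/5) - 1 = 421/5 + 2*I*√154/5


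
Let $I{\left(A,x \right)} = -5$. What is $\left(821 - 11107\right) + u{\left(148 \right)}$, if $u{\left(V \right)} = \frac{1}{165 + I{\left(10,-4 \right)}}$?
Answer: $- \frac{1645759}{160} \approx -10286.0$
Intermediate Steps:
$u{\left(V \right)} = \frac{1}{160}$ ($u{\left(V \right)} = \frac{1}{165 - 5} = \frac{1}{160}$)
$\left(821 - 11107\right) + u{\left(148 \right)} = \left(821 - 11107\right) + \frac{1}{160} = -10286 + \frac{1}{160} = - \frac{1645759}{160}$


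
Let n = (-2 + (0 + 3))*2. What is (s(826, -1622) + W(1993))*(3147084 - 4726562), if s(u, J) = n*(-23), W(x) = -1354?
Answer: 2211269200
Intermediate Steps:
n = 2 (n = (-2 + 3)*2 = 1*2 = 2)
s(u, J) = -46 (s(u, J) = 2*(-23) = -46)
(s(826, -1622) + W(1993))*(3147084 - 4726562) = (-46 - 1354)*(3147084 - 4726562) = -1400*(-1579478) = 2211269200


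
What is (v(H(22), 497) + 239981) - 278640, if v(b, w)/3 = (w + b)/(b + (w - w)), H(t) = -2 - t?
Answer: -309745/8 ≈ -38718.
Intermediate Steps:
v(b, w) = 3*(b + w)/b (v(b, w) = 3*((w + b)/(b + (w - w))) = 3*((b + w)/(b + 0)) = 3*((b + w)/b) = 3*(b + w)/b)
(v(H(22), 497) + 239981) - 278640 = ((3 + 3*497/(-2 - 1*22)) + 239981) - 278640 = ((3 + 3*497/(-2 - 22)) + 239981) - 278640 = ((3 + 3*497/(-24)) + 239981) - 278640 = ((3 + 3*497*(-1/24)) + 239981) - 278640 = ((3 - 497/8) + 239981) - 278640 = (-473/8 + 239981) - 278640 = 1919375/8 - 278640 = -309745/8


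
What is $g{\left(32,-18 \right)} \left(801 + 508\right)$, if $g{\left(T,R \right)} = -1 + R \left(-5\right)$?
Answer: $116501$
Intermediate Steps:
$g{\left(T,R \right)} = -1 - 5 R$
$g{\left(32,-18 \right)} \left(801 + 508\right) = \left(-1 - -90\right) \left(801 + 508\right) = \left(-1 + 90\right) 1309 = 89 \cdot 1309 = 116501$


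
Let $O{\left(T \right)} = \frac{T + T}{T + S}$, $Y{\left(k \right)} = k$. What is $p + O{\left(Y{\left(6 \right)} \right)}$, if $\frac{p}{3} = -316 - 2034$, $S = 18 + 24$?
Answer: $- \frac{28199}{4} \approx -7049.8$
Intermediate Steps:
$S = 42$
$p = -7050$ ($p = 3 \left(-316 - 2034\right) = 3 \left(-2350\right) = -7050$)
$O{\left(T \right)} = \frac{2 T}{42 + T}$ ($O{\left(T \right)} = \frac{T + T}{T + 42} = \frac{2 T}{42 + T}$)
$p + O{\left(Y{\left(6 \right)} \right)} = -7050 + 2 \cdot 6 \frac{1}{42 + 6} = -7050 + 2 \cdot 6 \cdot \frac{1}{48} = -7050 + \frac{1}{4} = - \frac{28199}{4}$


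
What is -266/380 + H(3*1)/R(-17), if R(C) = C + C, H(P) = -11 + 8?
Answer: -52/85 ≈ -0.61176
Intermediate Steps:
H(P) = -3
R(C) = 2*C
-266/380 + H(3*1)/R(-17) = -266/380 - 3/(2*(-17)) = -266*1/380 - 3/(-34) = -7/10 - 3*(-1/34) = -7/10 + 3/34 = -52/85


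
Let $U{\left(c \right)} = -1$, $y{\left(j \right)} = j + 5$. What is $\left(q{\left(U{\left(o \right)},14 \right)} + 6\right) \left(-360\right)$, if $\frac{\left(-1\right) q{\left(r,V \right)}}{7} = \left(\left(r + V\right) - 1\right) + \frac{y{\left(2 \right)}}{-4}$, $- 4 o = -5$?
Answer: $23670$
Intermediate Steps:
$o = \frac{5}{4}$ ($o = \left(- \frac{1}{4}\right) \left(-5\right) = \frac{5}{4} \approx 1.25$)
$y{\left(j \right)} = 5 + j$
$q{\left(r,V \right)} = \frac{77}{4} - 7 V - 7 r$ ($q{\left(r,V \right)} = - 7 \left(\left(\left(r + V\right) - 1\right) + \frac{5 + 2}{-4}\right) = - 7 \left(\left(\left(V + r\right) - 1\right) + 7 \left(- \frac{1}{4}\right)\right) = - 7 \left(\left(-1 + V + r\right) - \frac{7}{4}\right) = - 7 \left(- \frac{11}{4} + V + r\right) = \frac{77}{4} - 7 V - 7 r$)
$\left(q{\left(U{\left(o \right)},14 \right)} + 6\right) \left(-360\right) = \left(\left(\frac{77}{4} - 98 - -7\right) + 6\right) \left(-360\right) = \left(\left(\frac{77}{4} - 98 + 7\right) + 6\right) \left(-360\right) = \left(- \frac{287}{4} + 6\right) \left(-360\right) = \left(- \frac{263}{4}\right) \left(-360\right) = 23670$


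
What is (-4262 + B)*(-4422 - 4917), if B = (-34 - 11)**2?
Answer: 20891343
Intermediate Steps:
B = 2025 (B = (-45)**2 = 2025)
(-4262 + B)*(-4422 - 4917) = (-4262 + 2025)*(-4422 - 4917) = -2237*(-9339) = 20891343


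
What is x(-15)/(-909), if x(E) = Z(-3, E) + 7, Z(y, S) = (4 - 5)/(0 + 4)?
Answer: -3/404 ≈ -0.0074257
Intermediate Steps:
Z(y, S) = -¼ (Z(y, S) = -1/4 = -1*¼ = -¼)
x(E) = 27/4 (x(E) = -¼ + 7 = 27/4)
x(-15)/(-909) = (27/4)/(-909) = (27/4)*(-1/909) = -3/404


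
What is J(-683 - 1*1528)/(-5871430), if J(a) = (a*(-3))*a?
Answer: 14665563/5871430 ≈ 2.4978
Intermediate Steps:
J(a) = -3*a**2 (J(a) = (-3*a)*a = -3*a**2)
J(-683 - 1*1528)/(-5871430) = -3*(-683 - 1*1528)**2/(-5871430) = -3*(-683 - 1528)**2*(-1/5871430) = -3*(-2211)**2*(-1/5871430) = -3*4888521*(-1/5871430) = -14665563*(-1/5871430) = 14665563/5871430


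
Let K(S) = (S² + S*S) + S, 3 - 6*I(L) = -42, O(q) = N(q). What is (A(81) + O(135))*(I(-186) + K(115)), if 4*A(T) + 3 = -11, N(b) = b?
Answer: 13977135/4 ≈ 3.4943e+6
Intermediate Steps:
A(T) = -7/2 (A(T) = -¾ + (¼)*(-11) = -¾ - 11/4 = -7/2)
O(q) = q
I(L) = 15/2 (I(L) = ½ - ⅙*(-42) = ½ + 7 = 15/2)
K(S) = S + 2*S² (K(S) = (S² + S²) + S = 2*S² + S = S + 2*S²)
(A(81) + O(135))*(I(-186) + K(115)) = (-7/2 + 135)*(15/2 + 115*(1 + 2*115)) = 263*(15/2 + 115*(1 + 230))/2 = 263*(15/2 + 115*231)/2 = 263*(15/2 + 26565)/2 = (263/2)*(53145/2) = 13977135/4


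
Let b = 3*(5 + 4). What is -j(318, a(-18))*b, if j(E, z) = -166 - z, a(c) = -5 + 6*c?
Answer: 1431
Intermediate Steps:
b = 27 (b = 3*9 = 27)
-j(318, a(-18))*b = -(-166 - (-5 + 6*(-18)))*27 = -(-166 - (-5 - 108))*27 = -(-166 - 1*(-113))*27 = -(-166 + 113)*27 = -(-53)*27 = -1*(-1431) = 1431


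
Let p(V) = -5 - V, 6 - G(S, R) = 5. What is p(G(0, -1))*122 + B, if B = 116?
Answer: -616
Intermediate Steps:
G(S, R) = 1 (G(S, R) = 6 - 1*5 = 6 - 5 = 1)
p(G(0, -1))*122 + B = (-5 - 1*1)*122 + 116 = (-5 - 1)*122 + 116 = -6*122 + 116 = -732 + 116 = -616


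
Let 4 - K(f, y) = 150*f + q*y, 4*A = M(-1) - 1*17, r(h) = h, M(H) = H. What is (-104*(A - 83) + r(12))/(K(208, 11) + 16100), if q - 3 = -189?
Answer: -4556/6525 ≈ -0.69824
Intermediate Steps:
q = -186 (q = 3 - 189 = -186)
A = -9/2 (A = (-1 - 1*17)/4 = (-1 - 17)/4 = (1/4)*(-18) = -9/2 ≈ -4.5000)
K(f, y) = 4 - 150*f + 186*y (K(f, y) = 4 - (150*f - 186*y) = 4 - (-186*y + 150*f) = 4 + (-150*f + 186*y) = 4 - 150*f + 186*y)
(-104*(A - 83) + r(12))/(K(208, 11) + 16100) = (-104*(-9/2 - 83) + 12)/((4 - 150*208 + 186*11) + 16100) = (-104*(-175/2) + 12)/((4 - 31200 + 2046) + 16100) = (9100 + 12)/(-29150 + 16100) = 9112/(-13050) = 9112*(-1/13050) = -4556/6525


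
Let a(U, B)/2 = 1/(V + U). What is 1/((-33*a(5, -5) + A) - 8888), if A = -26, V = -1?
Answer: -2/17861 ≈ -0.00011198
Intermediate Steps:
a(U, B) = 2/(-1 + U)
1/((-33*a(5, -5) + A) - 8888) = 1/((-66/(-1 + 5) - 26) - 8888) = 1/((-66/4 - 26) - 8888) = 1/((-33*½ - 26) - 8888) = 1/((-33/2 - 26) - 8888) = 1/(-85/2 - 8888) = 1/(-17861/2) = -2/17861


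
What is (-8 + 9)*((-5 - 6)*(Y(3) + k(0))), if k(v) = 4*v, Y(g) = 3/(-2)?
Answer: 33/2 ≈ 16.500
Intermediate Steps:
Y(g) = -3/2 (Y(g) = 3*(-½) = -3/2)
(-8 + 9)*((-5 - 6)*(Y(3) + k(0))) = (-8 + 9)*((-5 - 6)*(-3/2 + 4*0)) = 1*(-11*(-3/2 + 0)) = 1*(-11*(-3/2)) = 1*(33/2) = 33/2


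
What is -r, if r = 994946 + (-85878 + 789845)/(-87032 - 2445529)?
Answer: -2519760732739/2532561 ≈ -9.9495e+5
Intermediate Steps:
r = 2519760732739/2532561 (r = 994946 + 703967/(-2532561) = 994946 + 703967*(-1/2532561) = 994946 - 703967/2532561 = 2519760732739/2532561 ≈ 9.9495e+5)
-r = -1*2519760732739/2532561 = -2519760732739/2532561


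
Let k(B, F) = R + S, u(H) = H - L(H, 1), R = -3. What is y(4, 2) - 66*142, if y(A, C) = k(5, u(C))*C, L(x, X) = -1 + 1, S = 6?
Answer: -9366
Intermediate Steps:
L(x, X) = 0
u(H) = H (u(H) = H - 1*0 = H + 0 = H)
k(B, F) = 3 (k(B, F) = -3 + 6 = 3)
y(A, C) = 3*C
y(4, 2) - 66*142 = 3*2 - 66*142 = 6 - 9372 = -9366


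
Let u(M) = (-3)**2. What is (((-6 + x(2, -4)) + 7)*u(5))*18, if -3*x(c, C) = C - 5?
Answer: 648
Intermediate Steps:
u(M) = 9
x(c, C) = 5/3 - C/3 (x(c, C) = -(C - 5)/3 = -(-5 + C)/3 = 5/3 - C/3)
(((-6 + x(2, -4)) + 7)*u(5))*18 = (((-6 + (5/3 - 1/3*(-4))) + 7)*9)*18 = (((-6 + (5/3 + 4/3)) + 7)*9)*18 = (((-6 + 3) + 7)*9)*18 = ((-3 + 7)*9)*18 = (4*9)*18 = 36*18 = 648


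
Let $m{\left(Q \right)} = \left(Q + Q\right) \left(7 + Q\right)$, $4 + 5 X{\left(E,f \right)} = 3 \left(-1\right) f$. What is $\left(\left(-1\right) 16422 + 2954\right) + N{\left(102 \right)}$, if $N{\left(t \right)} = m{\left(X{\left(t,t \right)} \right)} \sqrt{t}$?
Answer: $-13468 + 6820 \sqrt{102} \approx 55411.0$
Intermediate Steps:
$X{\left(E,f \right)} = - \frac{4}{5} - \frac{3 f}{5}$ ($X{\left(E,f \right)} = - \frac{4}{5} + \frac{3 \left(-1\right) f}{5} = - \frac{4}{5} + \frac{\left(-3\right) f}{5} = - \frac{4}{5} - \frac{3 f}{5}$)
$m{\left(Q \right)} = 2 Q \left(7 + Q\right)$
$N{\left(t \right)} = 2 \sqrt{t} \left(- \frac{4}{5} - \frac{3 t}{5}\right) \left(\frac{31}{5} - \frac{3 t}{5}\right)$ ($N{\left(t \right)} = 2 \left(- \frac{4}{5} - \frac{3 t}{5}\right) \left(7 - \left(\frac{4}{5} + \frac{3 t}{5}\right)\right) \sqrt{t} = 2 \left(- \frac{4}{5} - \frac{3 t}{5}\right) \left(\frac{31}{5} - \frac{3 t}{5}\right) \sqrt{t} = 2 \sqrt{t} \left(- \frac{4}{5} - \frac{3 t}{5}\right) \left(\frac{31}{5} - \frac{3 t}{5}\right)$)
$\left(\left(-1\right) 16422 + 2954\right) + N{\left(102 \right)} = \left(\left(-1\right) 16422 + 2954\right) + \frac{2 \sqrt{102} \left(-31 + 3 \cdot 102\right) \left(4 + 3 \cdot 102\right)}{25} = \left(-16422 + 2954\right) + \frac{2 \sqrt{102} \left(-31 + 306\right) \left(4 + 306\right)}{25} = -13468 + \frac{2}{25} \sqrt{102} \cdot 275 \cdot 310 = -13468 + 6820 \sqrt{102}$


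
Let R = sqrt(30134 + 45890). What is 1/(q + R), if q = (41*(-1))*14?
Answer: -287/126726 - sqrt(19006)/126726 ≈ -0.0033526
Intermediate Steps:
R = 2*sqrt(19006) (R = sqrt(76024) = 2*sqrt(19006) ≈ 275.72)
q = -574 (q = -41*14 = -574)
1/(q + R) = 1/(-574 + 2*sqrt(19006))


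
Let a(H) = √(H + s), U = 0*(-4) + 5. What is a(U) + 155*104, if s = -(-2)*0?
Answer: 16120 + √5 ≈ 16122.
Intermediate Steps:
U = 5 (U = 0 + 5 = 5)
s = 0 (s = -2*0 = 0)
a(H) = √H (a(H) = √(H + 0) = √H)
a(U) + 155*104 = √5 + 155*104 = √5 + 16120 = 16120 + √5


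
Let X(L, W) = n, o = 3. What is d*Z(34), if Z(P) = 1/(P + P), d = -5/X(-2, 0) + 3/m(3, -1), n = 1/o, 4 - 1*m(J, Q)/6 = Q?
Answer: -149/680 ≈ -0.21912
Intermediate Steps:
m(J, Q) = 24 - 6*Q
n = ⅓ (n = 1/3 = ⅓ ≈ 0.33333)
X(L, W) = ⅓
d = -149/10 (d = -5/⅓ + 3/(24 - 6*(-1)) = -5*3 + 3/(24 + 6) = -15 + 3/30 = -15 + 3*(1/30) = -15 + ⅒ = -149/10 ≈ -14.900)
Z(P) = 1/(2*P)
d*Z(34) = -149/(20*34) = -149/10*1/68 = -149/680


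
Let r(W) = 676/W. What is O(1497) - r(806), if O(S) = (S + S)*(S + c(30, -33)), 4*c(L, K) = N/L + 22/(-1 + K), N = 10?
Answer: 2361899292/527 ≈ 4.4818e+6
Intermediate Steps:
c(L, K) = 5/(2*L) + 11/(2*(-1 + K)) (c(L, K) = (10/L + 22/(-1 + K))/4 = 5/(2*L) + 11/(2*(-1 + K)))
O(S) = 2*S*(-4/51 + S) (O(S) = (S + S)*(S + (1/2)*(-5 + 5*(-33) + 11*30)/(30*(-1 - 33))) = (2*S)*(S + (1/2)*(1/30)*(-5 - 165 + 330)/(-34)) = (2*S)*(S + (1/2)*(1/30)*(-1/34)*160) = (2*S)*(S - 4/51) = (2*S)*(-4/51 + S) = 2*S*(-4/51 + S))
O(1497) - r(806) = (2/51)*1497*(-4 + 51*1497) - 676/806 = (2/51)*1497*(-4 + 76347) - 676/806 = (2/51)*1497*76343 - 1*26/31 = 76190314/17 - 26/31 = 2361899292/527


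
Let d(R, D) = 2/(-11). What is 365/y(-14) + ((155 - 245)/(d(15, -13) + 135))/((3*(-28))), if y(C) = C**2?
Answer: 543605/290668 ≈ 1.8702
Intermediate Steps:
d(R, D) = -2/11 (d(R, D) = 2*(-1/11) = -2/11)
365/y(-14) + ((155 - 245)/(d(15, -13) + 135))/((3*(-28))) = 365/((-14)**2) + ((155 - 245)/(-2/11 + 135))/((3*(-28))) = 365/196 - 90/1483/11/(-84) = 365*(1/196) - 90*11/1483*(-1/84) = 365/196 - 990/1483*(-1/84) = 365/196 + 165/20762 = 543605/290668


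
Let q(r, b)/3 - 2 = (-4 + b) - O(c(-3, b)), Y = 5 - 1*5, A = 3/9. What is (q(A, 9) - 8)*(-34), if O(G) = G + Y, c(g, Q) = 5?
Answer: 68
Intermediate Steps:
A = ⅓ (A = 3*(⅑) = ⅓ ≈ 0.33333)
Y = 0 (Y = 5 - 5 = 0)
O(G) = G (O(G) = G + 0 = G)
q(r, b) = -21 + 3*b (q(r, b) = 6 + 3*((-4 + b) - 1*5) = 6 + 3*((-4 + b) - 5) = 6 + 3*(-9 + b) = 6 + (-27 + 3*b) = -21 + 3*b)
(q(A, 9) - 8)*(-34) = ((-21 + 3*9) - 8)*(-34) = ((-21 + 27) - 8)*(-34) = (6 - 8)*(-34) = -2*(-34) = 68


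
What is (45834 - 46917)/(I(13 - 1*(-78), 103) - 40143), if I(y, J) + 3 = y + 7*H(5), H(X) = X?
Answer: 361/13340 ≈ 0.027061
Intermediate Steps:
I(y, J) = 32 + y (I(y, J) = -3 + (y + 7*5) = -3 + (y + 35) = -3 + (35 + y) = 32 + y)
(45834 - 46917)/(I(13 - 1*(-78), 103) - 40143) = (45834 - 46917)/((32 + (13 - 1*(-78))) - 40143) = -1083/((32 + (13 + 78)) - 40143) = -1083/((32 + 91) - 40143) = -1083/(123 - 40143) = -1083/(-40020) = -1083*(-1/40020) = 361/13340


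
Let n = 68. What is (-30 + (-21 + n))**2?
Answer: 289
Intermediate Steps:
(-30 + (-21 + n))**2 = (-30 + (-21 + 68))**2 = (-30 + 47)**2 = 17**2 = 289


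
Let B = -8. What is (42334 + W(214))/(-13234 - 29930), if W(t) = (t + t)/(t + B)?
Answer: -1090154/1111473 ≈ -0.98082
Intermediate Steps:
W(t) = 2*t/(-8 + t) (W(t) = (t + t)/(t - 8) = (2*t)/(-8 + t) = 2*t/(-8 + t))
(42334 + W(214))/(-13234 - 29930) = (42334 + 2*214/(-8 + 214))/(-13234 - 29930) = (42334 + 2*214/206)/(-43164) = (42334 + 2*214*(1/206))*(-1/43164) = (42334 + 214/103)*(-1/43164) = (4360616/103)*(-1/43164) = -1090154/1111473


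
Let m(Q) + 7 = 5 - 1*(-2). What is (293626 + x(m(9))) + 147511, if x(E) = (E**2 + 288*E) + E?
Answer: 441137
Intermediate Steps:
m(Q) = 0 (m(Q) = -7 + (5 - 1*(-2)) = -7 + (5 + 2) = -7 + 7 = 0)
x(E) = E**2 + 289*E
(293626 + x(m(9))) + 147511 = (293626 + 0*(289 + 0)) + 147511 = (293626 + 0*289) + 147511 = (293626 + 0) + 147511 = 293626 + 147511 = 441137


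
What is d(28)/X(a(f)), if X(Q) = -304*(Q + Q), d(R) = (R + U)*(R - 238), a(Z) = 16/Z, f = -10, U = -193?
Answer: 86625/2432 ≈ 35.619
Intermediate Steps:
d(R) = (-238 + R)*(-193 + R) (d(R) = (R - 193)*(R - 238) = (-193 + R)*(-238 + R) = (-238 + R)*(-193 + R))
X(Q) = -608*Q
d(28)/X(a(f)) = (45934 + 28² - 431*28)/((-9728/(-10))) = (45934 + 784 - 12068)/((-9728*(-1)/10)) = 34650/((-608*(-8/5))) = 34650/(4864/5) = 34650*(5/4864) = 86625/2432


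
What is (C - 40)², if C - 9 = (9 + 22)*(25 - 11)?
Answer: 162409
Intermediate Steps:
C = 443 (C = 9 + (9 + 22)*(25 - 11) = 9 + 31*14 = 9 + 434 = 443)
(C - 40)² = (443 - 40)² = 403² = 162409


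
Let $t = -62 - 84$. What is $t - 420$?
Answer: $-566$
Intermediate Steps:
$t = -146$ ($t = -62 - 84 = -146$)
$t - 420 = -146 - 420 = -566$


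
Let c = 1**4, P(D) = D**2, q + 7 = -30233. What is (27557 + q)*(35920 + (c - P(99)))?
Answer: -70079960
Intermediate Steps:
q = -30240 (q = -7 - 30233 = -30240)
c = 1
(27557 + q)*(35920 + (c - P(99))) = (27557 - 30240)*(35920 + (1 - 1*99**2)) = -2683*(35920 + (1 - 1*9801)) = -2683*(35920 + (1 - 9801)) = -2683*(35920 - 9800) = -2683*26120 = -70079960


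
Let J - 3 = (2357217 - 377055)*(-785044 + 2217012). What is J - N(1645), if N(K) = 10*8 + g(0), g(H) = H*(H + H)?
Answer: 2835528618739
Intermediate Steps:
g(H) = 2*H**2 (g(H) = H*(2*H) = 2*H**2)
N(K) = 80 (N(K) = 10*8 + 2*0**2 = 80 + 2*0 = 80 + 0 = 80)
J = 2835528618819 (J = 3 + (2357217 - 377055)*(-785044 + 2217012) = 3 + 1980162*1431968 = 3 + 2835528618816 = 2835528618819)
J - N(1645) = 2835528618819 - 1*80 = 2835528618819 - 80 = 2835528618739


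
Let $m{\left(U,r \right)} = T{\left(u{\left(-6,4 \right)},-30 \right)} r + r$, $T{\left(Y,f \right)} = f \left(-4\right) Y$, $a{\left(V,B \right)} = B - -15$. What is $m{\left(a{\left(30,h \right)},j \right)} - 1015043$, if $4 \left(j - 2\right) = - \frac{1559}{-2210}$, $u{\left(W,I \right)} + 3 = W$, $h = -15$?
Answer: $- \frac{691826077}{680} \approx -1.0174 \cdot 10^{6}$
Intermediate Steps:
$u{\left(W,I \right)} = -3 + W$
$a{\left(V,B \right)} = 15 + B$ ($a{\left(V,B \right)} = B + 15 = 15 + B$)
$j = \frac{19239}{8840}$ ($j = 2 + \frac{\left(-1559\right) \frac{1}{-2210}}{4} = 2 + \frac{\left(-1559\right) \left(- \frac{1}{2210}\right)}{4} = 2 + \frac{1}{4} \cdot \frac{1559}{2210} = 2 + \frac{1559}{8840} = \frac{19239}{8840} \approx 2.1764$)
$T{\left(Y,f \right)} = - 4 Y f$ ($T{\left(Y,f \right)} = - 4 f Y = - 4 Y f$)
$m{\left(U,r \right)} = - 1079 r$ ($m{\left(U,r \right)} = \left(-4\right) \left(-3 - 6\right) \left(-30\right) r + r = \left(-4\right) \left(-9\right) \left(-30\right) r + r = - 1080 r + r = - 1079 r$)
$m{\left(a{\left(30,h \right)},j \right)} - 1015043 = \left(-1079\right) \frac{19239}{8840} - 1015043 = - \frac{1596837}{680} - 1015043 = - \frac{691826077}{680}$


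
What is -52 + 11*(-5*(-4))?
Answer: 168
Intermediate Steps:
-52 + 11*(-5*(-4)) = -52 + 11*20 = -52 + 220 = 168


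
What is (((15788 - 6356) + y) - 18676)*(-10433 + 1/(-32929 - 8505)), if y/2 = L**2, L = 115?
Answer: -3718912780569/20717 ≈ -1.7951e+8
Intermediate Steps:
y = 26450 (y = 2*115**2 = 2*13225 = 26450)
(((15788 - 6356) + y) - 18676)*(-10433 + 1/(-32929 - 8505)) = (((15788 - 6356) + 26450) - 18676)*(-10433 + 1/(-32929 - 8505)) = ((9432 + 26450) - 18676)*(-10433 + 1/(-41434)) = (35882 - 18676)*(-10433 - 1/41434) = 17206*(-432280923/41434) = -3718912780569/20717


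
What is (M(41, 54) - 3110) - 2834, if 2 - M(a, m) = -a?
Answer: -5901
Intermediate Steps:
M(a, m) = 2 + a (M(a, m) = 2 - (-1)*a = 2 + a)
(M(41, 54) - 3110) - 2834 = ((2 + 41) - 3110) - 2834 = (43 - 3110) - 2834 = -3067 - 2834 = -5901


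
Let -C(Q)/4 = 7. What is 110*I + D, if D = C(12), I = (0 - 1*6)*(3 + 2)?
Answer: -3328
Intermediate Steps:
I = -30 (I = (0 - 6)*5 = -6*5 = -30)
C(Q) = -28 (C(Q) = -4*7 = -28)
D = -28
110*I + D = 110*(-30) - 28 = -3300 - 28 = -3328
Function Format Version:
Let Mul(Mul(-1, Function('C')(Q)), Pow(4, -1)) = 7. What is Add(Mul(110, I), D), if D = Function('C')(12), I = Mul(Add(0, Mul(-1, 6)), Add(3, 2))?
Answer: -3328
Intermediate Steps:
I = -30 (I = Mul(Add(0, -6), 5) = Mul(-6, 5) = -30)
Function('C')(Q) = -28 (Function('C')(Q) = Mul(-4, 7) = -28)
D = -28
Add(Mul(110, I), D) = Add(Mul(110, -30), -28) = Add(-3300, -28) = -3328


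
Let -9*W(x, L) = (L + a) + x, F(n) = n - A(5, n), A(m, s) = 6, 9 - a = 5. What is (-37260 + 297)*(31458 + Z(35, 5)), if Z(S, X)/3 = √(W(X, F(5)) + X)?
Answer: -1162782054 - 36963*√37 ≈ -1.1630e+9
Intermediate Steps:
a = 4 (a = 9 - 1*5 = 9 - 5 = 4)
F(n) = -6 + n (F(n) = n - 1*6 = n - 6 = -6 + n)
W(x, L) = -4/9 - L/9 - x/9 (W(x, L) = -((L + 4) + x)/9 = -((4 + L) + x)/9 = -(4 + L + x)/9 = -4/9 - L/9 - x/9)
Z(S, X) = 3*√(-⅓ + 8*X/9) (Z(S, X) = 3*√((-4/9 - (-6 + 5)/9 - X/9) + X) = 3*√((-4/9 - ⅑*(-1) - X/9) + X) = 3*√((-4/9 + ⅑ - X/9) + X) = 3*√((-⅓ - X/9) + X) = 3*√(-⅓ + 8*X/9))
(-37260 + 297)*(31458 + Z(35, 5)) = (-37260 + 297)*(31458 + √(-3 + 8*5)) = -36963*(31458 + √(-3 + 40)) = -36963*(31458 + √37) = -1162782054 - 36963*√37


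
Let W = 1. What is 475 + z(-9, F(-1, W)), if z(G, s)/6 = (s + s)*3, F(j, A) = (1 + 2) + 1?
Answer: 619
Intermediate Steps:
F(j, A) = 4 (F(j, A) = 3 + 1 = 4)
z(G, s) = 36*s (z(G, s) = 6*((s + s)*3) = 6*((2*s)*3) = 6*(6*s) = 36*s)
475 + z(-9, F(-1, W)) = 475 + 36*4 = 475 + 144 = 619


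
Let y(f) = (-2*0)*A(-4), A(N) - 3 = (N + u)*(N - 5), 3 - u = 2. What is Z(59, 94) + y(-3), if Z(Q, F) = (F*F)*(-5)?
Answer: -44180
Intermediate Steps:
u = 1 (u = 3 - 1*2 = 3 - 2 = 1)
A(N) = 3 + (1 + N)*(-5 + N) (A(N) = 3 + (N + 1)*(N - 5) = 3 + (1 + N)*(-5 + N))
Z(Q, F) = -5*F**2 (Z(Q, F) = F**2*(-5) = -5*F**2)
y(f) = 0 (y(f) = (-2*0)*(-2 + (-4)**2 - 4*(-4)) = 0*(-2 + 16 + 16) = 0*30 = 0)
Z(59, 94) + y(-3) = -5*94**2 + 0 = -5*8836 + 0 = -44180 + 0 = -44180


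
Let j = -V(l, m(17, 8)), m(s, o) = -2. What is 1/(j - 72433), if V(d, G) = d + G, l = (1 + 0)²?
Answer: -1/72432 ≈ -1.3806e-5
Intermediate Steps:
l = 1 (l = 1² = 1)
V(d, G) = G + d
j = 1 (j = -(-2 + 1) = -1*(-1) = 1)
1/(j - 72433) = 1/(1 - 72433) = 1/(-72432) = -1/72432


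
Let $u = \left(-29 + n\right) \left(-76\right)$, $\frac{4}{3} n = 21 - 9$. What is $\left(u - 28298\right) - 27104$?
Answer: $-53882$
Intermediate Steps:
$n = 9$ ($n = \frac{3 \left(21 - 9\right)}{4} = \frac{3}{4} \cdot 12 = 9$)
$u = 1520$ ($u = \left(-29 + 9\right) \left(-76\right) = \left(-20\right) \left(-76\right) = 1520$)
$\left(u - 28298\right) - 27104 = \left(1520 - 28298\right) - 27104 = -26778 - 27104 = -53882$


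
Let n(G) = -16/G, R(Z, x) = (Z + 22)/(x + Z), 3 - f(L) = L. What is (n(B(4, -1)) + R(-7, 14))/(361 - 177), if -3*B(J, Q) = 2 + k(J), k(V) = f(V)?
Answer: 351/1288 ≈ 0.27252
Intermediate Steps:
f(L) = 3 - L
k(V) = 3 - V
R(Z, x) = (22 + Z)/(Z + x)
B(J, Q) = -5/3 + J/3 (B(J, Q) = -(2 + (3 - J))/3 = -(5 - J)/3 = -5/3 + J/3)
(n(B(4, -1)) + R(-7, 14))/(361 - 177) = (-16/(-5/3 + (⅓)*4) + (22 - 7)/(-7 + 14))/(361 - 177) = (-16/(-5/3 + 4/3) + 15/7)/184 = (-16/(-⅓) + (⅐)*15)*(1/184) = (-16*(-3) + 15/7)*(1/184) = (48 + 15/7)*(1/184) = (351/7)*(1/184) = 351/1288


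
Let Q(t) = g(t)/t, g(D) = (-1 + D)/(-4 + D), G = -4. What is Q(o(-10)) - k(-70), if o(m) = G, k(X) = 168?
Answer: -5381/32 ≈ -168.16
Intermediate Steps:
o(m) = -4
g(D) = (-1 + D)/(-4 + D)
Q(t) = (-1 + t)/(t*(-4 + t)) (Q(t) = ((-1 + t)/(-4 + t))/t = (-1 + t)/(t*(-4 + t)))
Q(o(-10)) - k(-70) = (-1 - 4)/((-4)*(-4 - 4)) - 1*168 = -¼*(-5)/(-8) - 168 = -¼*(-⅛)*(-5) - 168 = -5/32 - 168 = -5381/32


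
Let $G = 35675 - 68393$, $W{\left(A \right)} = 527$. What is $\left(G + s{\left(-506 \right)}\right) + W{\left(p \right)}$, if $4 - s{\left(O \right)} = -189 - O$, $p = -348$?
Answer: $-32504$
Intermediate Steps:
$s{\left(O \right)} = 193 + O$ ($s{\left(O \right)} = 4 - \left(-189 - O\right) = 4 + \left(189 + O\right) = 193 + O$)
$G = -32718$
$\left(G + s{\left(-506 \right)}\right) + W{\left(p \right)} = \left(-32718 + \left(193 - 506\right)\right) + 527 = \left(-32718 - 313\right) + 527 = -33031 + 527 = -32504$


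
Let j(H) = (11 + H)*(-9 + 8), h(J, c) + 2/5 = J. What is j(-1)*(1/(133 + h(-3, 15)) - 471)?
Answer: 1526015/324 ≈ 4709.9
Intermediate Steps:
h(J, c) = -⅖ + J
j(H) = -11 - H (j(H) = (11 + H)*(-1) = -11 - H)
j(-1)*(1/(133 + h(-3, 15)) - 471) = (-11 - 1*(-1))*(1/(133 + (-⅖ - 3)) - 471) = (-11 + 1)*(1/(133 - 17/5) - 471) = -10*(1/(648/5) - 471) = -10*(5/648 - 471) = -10*(-305203/648) = 1526015/324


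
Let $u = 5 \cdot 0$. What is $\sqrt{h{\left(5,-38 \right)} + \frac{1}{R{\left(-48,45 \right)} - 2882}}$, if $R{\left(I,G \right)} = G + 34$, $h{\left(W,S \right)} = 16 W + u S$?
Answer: $\frac{\sqrt{628541917}}{2803} \approx 8.9442$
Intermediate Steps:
$u = 0$
$h{\left(W,S \right)} = 16 W$ ($h{\left(W,S \right)} = 16 W + 0 S = 16 W + 0 = 16 W$)
$R{\left(I,G \right)} = 34 + G$
$\sqrt{h{\left(5,-38 \right)} + \frac{1}{R{\left(-48,45 \right)} - 2882}} = \sqrt{16 \cdot 5 + \frac{1}{\left(34 + 45\right) - 2882}} = \sqrt{80 + \frac{1}{79 - 2882}} = \sqrt{80 + \frac{1}{-2803}} = \sqrt{80 - \frac{1}{2803}} = \sqrt{\frac{224239}{2803}} = \frac{\sqrt{628541917}}{2803}$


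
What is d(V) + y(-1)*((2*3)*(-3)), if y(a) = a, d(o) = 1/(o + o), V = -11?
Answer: 395/22 ≈ 17.955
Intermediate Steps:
d(o) = 1/(2*o)
d(V) + y(-1)*((2*3)*(-3)) = (½)/(-11) - 2*3*(-3) = (½)*(-1/11) - 6*(-3) = -1/22 - 1*(-18) = -1/22 + 18 = 395/22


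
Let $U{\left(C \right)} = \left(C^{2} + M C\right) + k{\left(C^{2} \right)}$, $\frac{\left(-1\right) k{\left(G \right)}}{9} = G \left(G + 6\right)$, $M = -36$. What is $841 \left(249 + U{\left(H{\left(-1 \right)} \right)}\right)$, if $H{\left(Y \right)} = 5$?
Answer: $-5786921$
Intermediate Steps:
$k{\left(G \right)} = - 9 G \left(6 + G\right)$ ($k{\left(G \right)} = - 9 G \left(G + 6\right) = - 9 G \left(6 + G\right)$)
$U{\left(C \right)} = C^{2} - 36 C - 9 C^{2} \left(6 + C^{2}\right)$ ($U{\left(C \right)} = \left(C^{2} - 36 C\right) - 9 C^{2} \left(6 + C^{2}\right) = C^{2} - 36 C - 9 C^{2} \left(6 + C^{2}\right)$)
$841 \left(249 + U{\left(H{\left(-1 \right)} \right)}\right) = 841 \left(249 + 5 \left(-36 - 265 - 9 \cdot 5^{3}\right)\right) = 841 \left(249 + 5 \left(-36 - 265 - 1125\right)\right) = 841 \left(249 + 5 \left(-1426\right)\right) = 841 \left(249 - 7130\right) = 841 \left(-6881\right) = -5786921$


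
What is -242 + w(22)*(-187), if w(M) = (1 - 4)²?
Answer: -1925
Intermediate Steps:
w(M) = 9 (w(M) = (-3)² = 9)
-242 + w(22)*(-187) = -242 + 9*(-187) = -242 - 1683 = -1925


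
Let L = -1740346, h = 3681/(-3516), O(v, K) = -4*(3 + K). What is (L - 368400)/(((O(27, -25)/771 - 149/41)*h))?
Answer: -26041671937544/45509839 ≈ -5.7222e+5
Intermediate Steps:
O(v, K) = -12 - 4*K
h = -1227/1172 (h = 3681*(-1/3516) = -1227/1172 ≈ -1.0469)
(L - 368400)/(((O(27, -25)/771 - 149/41)*h)) = (-1740346 - 368400)/((((-12 - 4*(-25))/771 - 149/41)*(-1227/1172))) = -2108746*(-1172/(1227*((-12 + 100)*(1/771) - 149*1/41))) = -2108746*(-1172/(1227*(88*(1/771) - 149/41))) = -2108746*(-1172/(1227*(88/771 - 149/41))) = -2108746/((-111271/31611*(-1227/1172))) = -2108746/45509839/12349364 = -2108746*12349364/45509839 = -26041671937544/45509839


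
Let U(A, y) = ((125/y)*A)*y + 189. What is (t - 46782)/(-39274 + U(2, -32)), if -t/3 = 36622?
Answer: 52216/12945 ≈ 4.0337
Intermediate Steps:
t = -109866 (t = -3*36622 = -109866)
U(A, y) = 189 + 125*A (U(A, y) = (125*A/y)*y + 189 = 125*A + 189 = 189 + 125*A)
(t - 46782)/(-39274 + U(2, -32)) = (-109866 - 46782)/(-39274 + (189 + 125*2)) = -156648/(-39274 + (189 + 250)) = -156648/(-39274 + 439) = -156648/(-38835) = -156648*(-1/38835) = 52216/12945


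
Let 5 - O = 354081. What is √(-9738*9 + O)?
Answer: I*√441718 ≈ 664.62*I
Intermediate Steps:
O = -354076 (O = 5 - 1*354081 = 5 - 354081 = -354076)
√(-9738*9 + O) = √(-9738*9 - 354076) = √(-87642 - 354076) = √(-441718) = I*√441718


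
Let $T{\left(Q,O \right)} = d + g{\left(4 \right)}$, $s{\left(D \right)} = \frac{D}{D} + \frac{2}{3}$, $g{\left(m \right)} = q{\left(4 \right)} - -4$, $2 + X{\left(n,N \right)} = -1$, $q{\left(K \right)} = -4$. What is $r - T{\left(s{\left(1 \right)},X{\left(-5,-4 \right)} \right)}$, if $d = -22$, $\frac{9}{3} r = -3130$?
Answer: $- \frac{3064}{3} \approx -1021.3$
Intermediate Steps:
$r = - \frac{3130}{3}$ ($r = \frac{1}{3} \left(-3130\right) = - \frac{3130}{3} \approx -1043.3$)
$X{\left(n,N \right)} = -3$ ($X{\left(n,N \right)} = -2 - 1 = -3$)
$g{\left(m \right)} = 0$ ($g{\left(m \right)} = -4 - -4 = -4 + 4 = 0$)
$s{\left(D \right)} = \frac{5}{3}$ ($s{\left(D \right)} = 1 + 2 \cdot \frac{1}{3} = 1 + \frac{2}{3} = \frac{5}{3}$)
$T{\left(Q,O \right)} = -22$ ($T{\left(Q,O \right)} = -22 + 0 = -22$)
$r - T{\left(s{\left(1 \right)},X{\left(-5,-4 \right)} \right)} = - \frac{3130}{3} - -22 = - \frac{3130}{3} + 22 = - \frac{3064}{3}$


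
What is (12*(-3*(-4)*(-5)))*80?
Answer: -57600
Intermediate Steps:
(12*(-3*(-4)*(-5)))*80 = (12*(12*(-5)))*80 = (12*(-60))*80 = -720*80 = -57600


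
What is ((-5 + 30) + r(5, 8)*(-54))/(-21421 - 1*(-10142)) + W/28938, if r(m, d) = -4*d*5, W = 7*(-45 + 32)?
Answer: -2766749/3586722 ≈ -0.77139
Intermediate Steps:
W = -91 (W = 7*(-13) = -91)
r(m, d) = -20*d
((-5 + 30) + r(5, 8)*(-54))/(-21421 - 1*(-10142)) + W/28938 = ((-5 + 30) - 20*8*(-54))/(-21421 - 1*(-10142)) - 91/28938 = (25 - 160*(-54))/(-21421 + 10142) - 91*1/28938 = (25 + 8640)/(-11279) - 1/318 = 8665*(-1/11279) - 1/318 = -8665/11279 - 1/318 = -2766749/3586722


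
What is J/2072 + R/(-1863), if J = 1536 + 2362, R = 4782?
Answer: -441055/643356 ≈ -0.68555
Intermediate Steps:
J = 3898
J/2072 + R/(-1863) = 3898/2072 + 4782/(-1863) = 3898*(1/2072) + 4782*(-1/1863) = 1949/1036 - 1594/621 = -441055/643356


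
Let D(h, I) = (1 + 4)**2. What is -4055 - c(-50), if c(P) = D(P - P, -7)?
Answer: -4080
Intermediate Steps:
D(h, I) = 25 (D(h, I) = 5**2 = 25)
c(P) = 25
-4055 - c(-50) = -4055 - 1*25 = -4055 - 25 = -4080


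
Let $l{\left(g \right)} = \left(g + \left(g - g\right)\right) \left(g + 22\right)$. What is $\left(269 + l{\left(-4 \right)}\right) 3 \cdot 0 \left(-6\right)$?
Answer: $0$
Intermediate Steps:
$l{\left(g \right)} = g \left(22 + g\right)$ ($l{\left(g \right)} = \left(g + 0\right) \left(22 + g\right) = g \left(22 + g\right)$)
$\left(269 + l{\left(-4 \right)}\right) 3 \cdot 0 \left(-6\right) = \left(269 - 4 \left(22 - 4\right)\right) 3 \cdot 0 \left(-6\right) = \left(269 - 72\right) 0 \left(-6\right) = \left(269 - 72\right) 0 = 197 \cdot 0 = 0$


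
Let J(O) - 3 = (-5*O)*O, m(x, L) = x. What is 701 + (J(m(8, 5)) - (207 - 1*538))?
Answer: 715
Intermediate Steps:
J(O) = 3 - 5*O² (J(O) = 3 + (-5*O)*O = 3 - 5*O²)
701 + (J(m(8, 5)) - (207 - 1*538)) = 701 + ((3 - 5*8²) - (207 - 1*538)) = 701 + ((3 - 5*64) - (207 - 538)) = 701 + ((3 - 320) - 1*(-331)) = 701 + (-317 + 331) = 701 + 14 = 715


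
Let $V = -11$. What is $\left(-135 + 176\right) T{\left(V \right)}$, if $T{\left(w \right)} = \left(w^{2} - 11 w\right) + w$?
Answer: $9471$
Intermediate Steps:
$T{\left(w \right)} = w^{2} - 10 w$
$\left(-135 + 176\right) T{\left(V \right)} = \left(-135 + 176\right) \left(- 11 \left(-10 - 11\right)\right) = 41 \left(\left(-11\right) \left(-21\right)\right) = 41 \cdot 231 = 9471$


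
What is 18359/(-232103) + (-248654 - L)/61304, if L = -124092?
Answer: -15018347011/7114421156 ≈ -2.1110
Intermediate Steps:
18359/(-232103) + (-248654 - L)/61304 = 18359/(-232103) + (-248654 - 1*(-124092))/61304 = 18359*(-1/232103) + (-248654 + 124092)*(1/61304) = -18359/232103 - 124562*1/61304 = -18359/232103 - 62281/30652 = -15018347011/7114421156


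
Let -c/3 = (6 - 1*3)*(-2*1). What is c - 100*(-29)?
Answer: 2918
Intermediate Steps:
c = 18 (c = -3*(6 - 1*3)*(-2*1) = -3*(6 - 3)*(-2) = -9*(-2) = -3*(-6) = 18)
c - 100*(-29) = 18 - 100*(-29) = 18 + 2900 = 2918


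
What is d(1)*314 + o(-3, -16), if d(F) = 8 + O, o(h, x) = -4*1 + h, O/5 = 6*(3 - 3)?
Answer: 2505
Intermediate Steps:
O = 0 (O = 5*(6*(3 - 3)) = 5*(6*0) = 5*0 = 0)
o(h, x) = -4 + h
d(F) = 8 (d(F) = 8 + 0 = 8)
d(1)*314 + o(-3, -16) = 8*314 + (-4 - 3) = 2512 - 7 = 2505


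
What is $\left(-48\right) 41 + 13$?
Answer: $-1955$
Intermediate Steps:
$\left(-48\right) 41 + 13 = -1968 + 13 = -1955$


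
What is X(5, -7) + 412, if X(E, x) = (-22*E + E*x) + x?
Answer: 260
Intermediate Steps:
X(E, x) = x - 22*E + E*x
X(5, -7) + 412 = (-7 - 22*5 + 5*(-7)) + 412 = (-7 - 110 - 35) + 412 = -152 + 412 = 260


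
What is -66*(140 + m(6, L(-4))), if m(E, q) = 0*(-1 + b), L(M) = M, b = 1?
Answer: -9240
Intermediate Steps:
m(E, q) = 0 (m(E, q) = 0*(-1 + 1) = 0*0 = 0)
-66*(140 + m(6, L(-4))) = -66*(140 + 0) = -66*140 = -9240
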